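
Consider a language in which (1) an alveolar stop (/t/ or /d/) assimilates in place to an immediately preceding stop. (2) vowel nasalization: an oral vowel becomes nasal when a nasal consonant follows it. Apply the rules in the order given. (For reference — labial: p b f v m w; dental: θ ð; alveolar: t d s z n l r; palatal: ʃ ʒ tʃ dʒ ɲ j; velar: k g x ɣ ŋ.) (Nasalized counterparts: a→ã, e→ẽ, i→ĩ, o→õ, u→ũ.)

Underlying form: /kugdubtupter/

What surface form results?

Rule 1: /d/ after /g/ (velar) → [g]
Rule 1: /t/ after /b/ (labial) → [p]
Rule 1: /t/ after /p/ (labial) → [p]
After rule 1: kuggubpupper
Rule 2: no segment meets the rule's conditions; no change.

[kuggubpupper]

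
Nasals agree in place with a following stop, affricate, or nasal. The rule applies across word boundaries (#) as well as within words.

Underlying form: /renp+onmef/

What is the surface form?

[remp+ommef]

/n/ before /p/ (labial) → [m]
/n/ before /m/ (labial) → [m]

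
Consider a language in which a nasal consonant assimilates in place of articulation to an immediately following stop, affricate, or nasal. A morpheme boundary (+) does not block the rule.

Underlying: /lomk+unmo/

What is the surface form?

/m/ before /k/ (velar) → [ŋ]
/n/ before /m/ (labial) → [m]

[loŋk+ummo]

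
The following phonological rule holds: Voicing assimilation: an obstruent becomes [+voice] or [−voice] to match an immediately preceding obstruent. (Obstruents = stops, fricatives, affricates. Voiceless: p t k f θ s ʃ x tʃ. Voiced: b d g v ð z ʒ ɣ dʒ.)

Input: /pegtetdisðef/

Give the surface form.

[pegdettisθef]

/t/ after /g/ (voiced) → [d]
/d/ after /t/ (voiceless) → [t]
/ð/ after /s/ (voiceless) → [θ]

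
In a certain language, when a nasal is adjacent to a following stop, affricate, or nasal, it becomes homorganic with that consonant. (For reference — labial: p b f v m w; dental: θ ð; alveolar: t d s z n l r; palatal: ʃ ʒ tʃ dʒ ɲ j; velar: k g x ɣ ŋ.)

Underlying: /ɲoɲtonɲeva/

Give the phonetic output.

/ɲ/ before /t/ (alveolar) → [n]
/n/ before /ɲ/ (palatal) → [ɲ]

[ɲontoɲɲeva]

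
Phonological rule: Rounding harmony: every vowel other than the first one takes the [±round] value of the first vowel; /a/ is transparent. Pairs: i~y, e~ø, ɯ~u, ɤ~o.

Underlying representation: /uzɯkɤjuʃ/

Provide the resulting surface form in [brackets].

/ɯ/ harmonizes with /u/ ([+round]) → [u]
/ɤ/ harmonizes with /u/ ([+round]) → [o]

[uzukojuʃ]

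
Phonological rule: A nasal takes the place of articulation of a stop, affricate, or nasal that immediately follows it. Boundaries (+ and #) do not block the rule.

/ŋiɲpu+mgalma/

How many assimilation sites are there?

/ɲ/ before /p/ (labial) → [m]
/m/ before /g/ (velar) → [ŋ]
2 segments change.

2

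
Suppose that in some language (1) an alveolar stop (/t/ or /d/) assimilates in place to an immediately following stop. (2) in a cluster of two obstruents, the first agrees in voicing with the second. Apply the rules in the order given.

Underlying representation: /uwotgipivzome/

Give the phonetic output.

[uwoggipivzome]

Rule 1: /t/ before /g/ (velar) → [k]
After rule 1: uwokgipivzome
Rule 2: /k/ before /g/ (voiced) → [g]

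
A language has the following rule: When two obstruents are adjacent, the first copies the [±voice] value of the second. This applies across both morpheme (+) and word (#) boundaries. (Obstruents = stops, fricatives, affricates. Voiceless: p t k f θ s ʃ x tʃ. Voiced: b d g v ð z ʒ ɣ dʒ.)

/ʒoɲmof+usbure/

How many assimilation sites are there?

1

/s/ before /b/ (voiced) → [z]
1 segment changes.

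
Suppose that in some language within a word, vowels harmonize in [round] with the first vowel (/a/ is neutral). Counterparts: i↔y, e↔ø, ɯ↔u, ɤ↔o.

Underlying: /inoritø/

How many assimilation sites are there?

/o/ harmonizes with /i/ ([-round]) → [ɤ]
/ø/ harmonizes with /i/ ([-round]) → [e]
2 segments change.

2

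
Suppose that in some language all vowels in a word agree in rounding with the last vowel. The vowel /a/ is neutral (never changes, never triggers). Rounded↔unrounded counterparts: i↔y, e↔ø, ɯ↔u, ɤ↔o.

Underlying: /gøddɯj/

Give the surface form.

[geddɯj]

/ø/ harmonizes with /ɯ/ ([-round]) → [e]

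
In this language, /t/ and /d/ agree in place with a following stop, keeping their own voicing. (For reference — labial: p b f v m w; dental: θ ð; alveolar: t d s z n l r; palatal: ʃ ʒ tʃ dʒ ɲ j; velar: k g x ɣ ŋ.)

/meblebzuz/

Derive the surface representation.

no segment meets the rule's conditions; no change.

[meblebzuz]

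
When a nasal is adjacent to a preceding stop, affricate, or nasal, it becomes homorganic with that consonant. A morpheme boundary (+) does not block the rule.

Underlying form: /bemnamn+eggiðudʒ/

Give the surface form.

/n/ after /m/ (labial) → [m]
/n/ after /m/ (labial) → [m]

[bemmamm+eggiðudʒ]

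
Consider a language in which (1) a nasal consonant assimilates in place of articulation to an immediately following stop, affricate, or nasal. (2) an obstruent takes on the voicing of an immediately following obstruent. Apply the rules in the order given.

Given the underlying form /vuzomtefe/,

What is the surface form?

[vuzontefe]

Rule 1: /m/ before /t/ (alveolar) → [n]
After rule 1: vuzontefe
Rule 2: no segment meets the rule's conditions; no change.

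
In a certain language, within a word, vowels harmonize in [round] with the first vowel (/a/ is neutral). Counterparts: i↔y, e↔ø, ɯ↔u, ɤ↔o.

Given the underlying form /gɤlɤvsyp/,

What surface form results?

[gɤlɤvsip]

/y/ harmonizes with /ɤ/ ([-round]) → [i]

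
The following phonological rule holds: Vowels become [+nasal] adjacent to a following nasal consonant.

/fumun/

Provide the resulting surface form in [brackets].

[fũmũn]

/u/ before nasal /m/ → [ũ]
/u/ before nasal /n/ → [ũ]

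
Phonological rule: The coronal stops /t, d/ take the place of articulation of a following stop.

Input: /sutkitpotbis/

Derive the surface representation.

[sukkippopbis]

/t/ before /k/ (velar) → [k]
/t/ before /p/ (labial) → [p]
/t/ before /b/ (labial) → [p]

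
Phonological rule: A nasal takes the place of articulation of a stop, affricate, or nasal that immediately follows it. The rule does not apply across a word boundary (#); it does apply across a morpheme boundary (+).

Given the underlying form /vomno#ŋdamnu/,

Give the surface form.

[vonno#ndannu]

/m/ before /n/ (alveolar) → [n]
/ŋ/ before /d/ (alveolar) → [n]
/m/ before /n/ (alveolar) → [n]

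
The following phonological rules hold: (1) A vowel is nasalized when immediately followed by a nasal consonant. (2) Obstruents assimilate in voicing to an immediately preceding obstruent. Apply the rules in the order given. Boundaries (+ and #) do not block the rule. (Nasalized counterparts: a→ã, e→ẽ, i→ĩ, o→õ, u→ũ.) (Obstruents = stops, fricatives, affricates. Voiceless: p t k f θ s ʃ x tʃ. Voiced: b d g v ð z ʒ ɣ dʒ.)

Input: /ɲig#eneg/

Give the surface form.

[ɲig#ẽneg]

Rule 1: /e/ before nasal /n/ → [ẽ]
After rule 1: ɲig#ẽneg
Rule 2: no segment meets the rule's conditions; no change.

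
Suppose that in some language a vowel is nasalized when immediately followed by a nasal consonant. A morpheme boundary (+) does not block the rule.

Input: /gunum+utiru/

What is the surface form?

[gũnũm+utiru]

/u/ before nasal /n/ → [ũ]
/u/ before nasal /m/ → [ũ]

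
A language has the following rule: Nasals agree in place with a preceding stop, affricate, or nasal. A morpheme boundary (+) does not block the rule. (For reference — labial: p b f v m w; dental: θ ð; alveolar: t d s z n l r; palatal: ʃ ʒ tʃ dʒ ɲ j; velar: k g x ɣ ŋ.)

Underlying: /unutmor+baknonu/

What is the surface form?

/m/ after /t/ (alveolar) → [n]
/n/ after /k/ (velar) → [ŋ]

[unutnor+bakŋonu]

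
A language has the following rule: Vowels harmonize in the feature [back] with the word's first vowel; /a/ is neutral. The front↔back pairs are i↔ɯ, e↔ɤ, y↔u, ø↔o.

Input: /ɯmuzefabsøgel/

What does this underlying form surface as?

/e/ harmonizes with /ɯ/ ([+back]) → [ɤ]
/ø/ harmonizes with /ɯ/ ([+back]) → [o]
/e/ harmonizes with /ɯ/ ([+back]) → [ɤ]

[ɯmuzɤfabsogɤl]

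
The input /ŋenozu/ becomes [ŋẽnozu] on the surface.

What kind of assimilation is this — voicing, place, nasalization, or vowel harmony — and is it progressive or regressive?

/e/→[ẽ].
Each target copies a feature from the following segment, so the direction is regressive.

nasalization, regressive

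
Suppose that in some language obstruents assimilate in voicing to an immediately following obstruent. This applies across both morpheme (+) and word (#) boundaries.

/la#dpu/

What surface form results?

[la#tpu]

/d/ before /p/ (voiceless) → [t]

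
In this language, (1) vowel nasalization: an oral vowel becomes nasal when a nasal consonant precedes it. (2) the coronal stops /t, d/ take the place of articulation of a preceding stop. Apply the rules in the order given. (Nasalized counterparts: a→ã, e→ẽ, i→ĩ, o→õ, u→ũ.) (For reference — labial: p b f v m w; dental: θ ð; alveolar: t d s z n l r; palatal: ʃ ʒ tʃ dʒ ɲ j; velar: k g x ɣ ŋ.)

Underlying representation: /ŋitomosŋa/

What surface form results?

Rule 1: /i/ after nasal /ŋ/ → [ĩ]
Rule 1: /o/ after nasal /m/ → [õ]
Rule 1: /a/ after nasal /ŋ/ → [ã]
After rule 1: ŋĩtomõsŋã
Rule 2: no segment meets the rule's conditions; no change.

[ŋĩtomõsŋã]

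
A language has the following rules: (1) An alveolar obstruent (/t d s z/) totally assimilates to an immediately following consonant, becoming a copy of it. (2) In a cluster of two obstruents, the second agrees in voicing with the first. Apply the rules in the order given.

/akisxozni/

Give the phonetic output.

[akixxonni]

Rule 1: /s/ before /x/ → [x] (total assimilation)
Rule 1: /z/ before /n/ → [n] (total assimilation)
After rule 1: akixxonni
Rule 2: no segment meets the rule's conditions; no change.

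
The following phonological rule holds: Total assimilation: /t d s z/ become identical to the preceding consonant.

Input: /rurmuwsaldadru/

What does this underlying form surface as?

[rurmuwwalladru]

/s/ after /w/ → [w] (total assimilation)
/d/ after /l/ → [l] (total assimilation)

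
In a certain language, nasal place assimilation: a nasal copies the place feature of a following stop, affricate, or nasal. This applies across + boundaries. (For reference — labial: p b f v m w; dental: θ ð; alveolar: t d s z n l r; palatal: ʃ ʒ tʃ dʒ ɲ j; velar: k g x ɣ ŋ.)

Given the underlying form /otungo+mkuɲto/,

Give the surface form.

/n/ before /g/ (velar) → [ŋ]
/m/ before /k/ (velar) → [ŋ]
/ɲ/ before /t/ (alveolar) → [n]

[otuŋgo+ŋkunto]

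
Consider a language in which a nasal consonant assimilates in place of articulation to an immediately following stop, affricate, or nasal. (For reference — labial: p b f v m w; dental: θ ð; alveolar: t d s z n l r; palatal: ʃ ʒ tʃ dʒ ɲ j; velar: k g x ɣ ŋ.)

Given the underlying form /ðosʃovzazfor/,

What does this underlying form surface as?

no segment meets the rule's conditions; no change.

[ðosʃovzazfor]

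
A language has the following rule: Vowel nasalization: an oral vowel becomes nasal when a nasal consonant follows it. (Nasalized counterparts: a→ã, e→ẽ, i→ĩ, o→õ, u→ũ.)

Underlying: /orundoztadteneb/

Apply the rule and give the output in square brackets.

/u/ before nasal /n/ → [ũ]
/e/ before nasal /n/ → [ẽ]

[orũndoztadtẽneb]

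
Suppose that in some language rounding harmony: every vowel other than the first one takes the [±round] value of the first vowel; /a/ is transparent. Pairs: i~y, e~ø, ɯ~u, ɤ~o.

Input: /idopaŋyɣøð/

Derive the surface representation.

/o/ harmonizes with /i/ ([-round]) → [ɤ]
/y/ harmonizes with /i/ ([-round]) → [i]
/ø/ harmonizes with /i/ ([-round]) → [e]

[idɤpaŋiɣeð]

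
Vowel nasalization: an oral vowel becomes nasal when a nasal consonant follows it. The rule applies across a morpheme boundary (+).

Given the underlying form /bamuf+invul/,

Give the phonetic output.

[bãmuf+ĩnvul]

/a/ before nasal /m/ → [ã]
/i/ before nasal /n/ → [ĩ]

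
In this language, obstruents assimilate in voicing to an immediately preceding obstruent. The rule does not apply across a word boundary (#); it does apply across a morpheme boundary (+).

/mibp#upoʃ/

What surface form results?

/p/ after /b/ (voiced) → [b]

[mibb#upoʃ]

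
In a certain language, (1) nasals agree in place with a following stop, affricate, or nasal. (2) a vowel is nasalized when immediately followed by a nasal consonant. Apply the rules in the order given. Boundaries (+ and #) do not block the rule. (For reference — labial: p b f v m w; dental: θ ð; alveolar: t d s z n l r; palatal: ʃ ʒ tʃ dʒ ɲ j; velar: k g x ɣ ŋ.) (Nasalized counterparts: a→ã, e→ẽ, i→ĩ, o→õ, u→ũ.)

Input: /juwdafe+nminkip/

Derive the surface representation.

Rule 1: /n/ before /m/ (labial) → [m]
Rule 1: /n/ before /k/ (velar) → [ŋ]
After rule 1: juwdafe+mmiŋkip
Rule 2: /e/ before nasal /m/ → [ẽ]
Rule 2: /i/ before nasal /ŋ/ → [ĩ]

[juwdafẽ+mmĩŋkip]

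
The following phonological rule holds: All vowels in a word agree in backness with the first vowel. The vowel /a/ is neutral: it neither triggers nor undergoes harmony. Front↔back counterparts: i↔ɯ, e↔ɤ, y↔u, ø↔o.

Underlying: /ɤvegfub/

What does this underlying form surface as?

[ɤvɤgfub]

/e/ harmonizes with /ɤ/ ([+back]) → [ɤ]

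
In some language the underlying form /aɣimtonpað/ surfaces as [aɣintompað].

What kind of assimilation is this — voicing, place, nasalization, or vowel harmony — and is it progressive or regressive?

/m/→[n] /n/→[m].
Each target copies a feature from the following segment, so the direction is regressive.

place assimilation, regressive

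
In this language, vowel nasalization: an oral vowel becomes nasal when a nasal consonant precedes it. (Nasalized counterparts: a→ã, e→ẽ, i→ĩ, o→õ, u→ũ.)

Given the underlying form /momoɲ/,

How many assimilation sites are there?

/o/ after nasal /m/ → [õ]
/o/ after nasal /m/ → [õ]
2 segments change.

2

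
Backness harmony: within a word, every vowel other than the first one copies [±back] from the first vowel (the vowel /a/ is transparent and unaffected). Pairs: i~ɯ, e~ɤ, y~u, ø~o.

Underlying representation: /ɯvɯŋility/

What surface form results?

/i/ harmonizes with /ɯ/ ([+back]) → [ɯ]
/i/ harmonizes with /ɯ/ ([+back]) → [ɯ]
/y/ harmonizes with /ɯ/ ([+back]) → [u]

[ɯvɯŋɯlɯtu]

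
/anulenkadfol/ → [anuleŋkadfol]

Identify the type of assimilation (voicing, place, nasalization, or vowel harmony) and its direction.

place assimilation, regressive

/n/→[ŋ].
Each target copies a feature from the following segment, so the direction is regressive.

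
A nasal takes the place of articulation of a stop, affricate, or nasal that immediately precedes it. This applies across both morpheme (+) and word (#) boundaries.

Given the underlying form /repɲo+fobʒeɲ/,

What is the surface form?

/ɲ/ after /p/ (labial) → [m]

[repmo+fobʒeɲ]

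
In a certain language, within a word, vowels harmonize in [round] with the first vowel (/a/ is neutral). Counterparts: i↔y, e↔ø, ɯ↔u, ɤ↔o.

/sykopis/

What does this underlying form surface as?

[sykopys]

/i/ harmonizes with /y/ ([+round]) → [y]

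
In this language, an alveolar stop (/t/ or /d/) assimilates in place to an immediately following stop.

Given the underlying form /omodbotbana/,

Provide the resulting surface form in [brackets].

/d/ before /b/ (labial) → [b]
/t/ before /b/ (labial) → [p]

[omobbopbana]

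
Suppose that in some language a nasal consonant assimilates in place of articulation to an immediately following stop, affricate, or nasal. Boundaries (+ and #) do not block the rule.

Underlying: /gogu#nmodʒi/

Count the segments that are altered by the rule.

1

/n/ before /m/ (labial) → [m]
1 segment changes.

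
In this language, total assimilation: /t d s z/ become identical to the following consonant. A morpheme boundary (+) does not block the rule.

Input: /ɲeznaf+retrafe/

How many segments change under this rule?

2

/z/ before /n/ → [n] (total assimilation)
/t/ before /r/ → [r] (total assimilation)
2 segments change.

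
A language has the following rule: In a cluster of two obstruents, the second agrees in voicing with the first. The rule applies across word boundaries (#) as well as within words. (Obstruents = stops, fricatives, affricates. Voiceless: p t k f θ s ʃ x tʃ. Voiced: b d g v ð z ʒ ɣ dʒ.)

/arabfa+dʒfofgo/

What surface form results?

/f/ after /b/ (voiced) → [v]
/f/ after /dʒ/ (voiced) → [v]
/g/ after /f/ (voiceless) → [k]

[arabva+dʒvofko]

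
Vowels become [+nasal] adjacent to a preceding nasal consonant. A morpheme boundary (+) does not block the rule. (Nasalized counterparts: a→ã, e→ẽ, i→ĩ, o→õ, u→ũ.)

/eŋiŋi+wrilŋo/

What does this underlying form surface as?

/i/ after nasal /ŋ/ → [ĩ]
/i/ after nasal /ŋ/ → [ĩ]
/o/ after nasal /ŋ/ → [õ]

[eŋĩŋĩ+wrilŋõ]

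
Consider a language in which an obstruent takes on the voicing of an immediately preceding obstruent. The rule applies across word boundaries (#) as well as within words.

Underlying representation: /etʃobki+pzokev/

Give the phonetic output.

[etʃobgi+psokev]

/k/ after /b/ (voiced) → [g]
/z/ after /p/ (voiceless) → [s]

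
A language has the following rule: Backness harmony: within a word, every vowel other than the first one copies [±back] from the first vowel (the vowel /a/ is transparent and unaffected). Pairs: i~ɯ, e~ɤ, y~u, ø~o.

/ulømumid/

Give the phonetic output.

/ø/ harmonizes with /u/ ([+back]) → [o]
/i/ harmonizes with /u/ ([+back]) → [ɯ]

[ulomumɯd]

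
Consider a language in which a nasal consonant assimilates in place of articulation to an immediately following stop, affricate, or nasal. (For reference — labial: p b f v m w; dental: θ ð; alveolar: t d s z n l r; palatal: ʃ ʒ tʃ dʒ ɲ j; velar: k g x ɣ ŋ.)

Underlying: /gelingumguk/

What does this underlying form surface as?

/n/ before /g/ (velar) → [ŋ]
/m/ before /g/ (velar) → [ŋ]

[geliŋguŋguk]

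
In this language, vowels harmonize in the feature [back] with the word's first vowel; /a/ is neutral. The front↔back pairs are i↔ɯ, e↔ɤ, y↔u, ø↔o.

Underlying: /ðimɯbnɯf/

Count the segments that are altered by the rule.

/ɯ/ harmonizes with /i/ ([-back]) → [i]
/ɯ/ harmonizes with /i/ ([-back]) → [i]
2 segments change.

2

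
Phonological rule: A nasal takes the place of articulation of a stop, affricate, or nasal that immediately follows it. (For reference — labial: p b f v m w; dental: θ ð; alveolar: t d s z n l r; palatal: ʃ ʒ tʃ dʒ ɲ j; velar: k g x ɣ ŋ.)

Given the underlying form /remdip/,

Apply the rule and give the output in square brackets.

/m/ before /d/ (alveolar) → [n]

[rendip]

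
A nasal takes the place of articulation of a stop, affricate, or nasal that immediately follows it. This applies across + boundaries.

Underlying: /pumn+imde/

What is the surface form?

/m/ before /n/ (alveolar) → [n]
/m/ before /d/ (alveolar) → [n]

[punn+inde]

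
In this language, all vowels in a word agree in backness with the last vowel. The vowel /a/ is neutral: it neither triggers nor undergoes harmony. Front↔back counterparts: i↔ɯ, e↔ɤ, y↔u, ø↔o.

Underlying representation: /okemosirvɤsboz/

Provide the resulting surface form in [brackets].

[okɤmosɯrvɤsboz]

/e/ harmonizes with /o/ ([+back]) → [ɤ]
/i/ harmonizes with /o/ ([+back]) → [ɯ]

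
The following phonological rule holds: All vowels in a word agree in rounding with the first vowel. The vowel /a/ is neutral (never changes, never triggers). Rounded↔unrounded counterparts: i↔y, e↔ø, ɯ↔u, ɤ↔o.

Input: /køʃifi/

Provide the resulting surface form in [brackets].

/i/ harmonizes with /ø/ ([+round]) → [y]
/i/ harmonizes with /ø/ ([+round]) → [y]

[køʃyfy]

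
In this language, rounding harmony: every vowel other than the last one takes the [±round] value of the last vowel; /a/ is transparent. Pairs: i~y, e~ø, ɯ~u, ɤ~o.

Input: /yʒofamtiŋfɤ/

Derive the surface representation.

[iʒɤfamtiŋfɤ]

/y/ harmonizes with /ɤ/ ([-round]) → [i]
/o/ harmonizes with /ɤ/ ([-round]) → [ɤ]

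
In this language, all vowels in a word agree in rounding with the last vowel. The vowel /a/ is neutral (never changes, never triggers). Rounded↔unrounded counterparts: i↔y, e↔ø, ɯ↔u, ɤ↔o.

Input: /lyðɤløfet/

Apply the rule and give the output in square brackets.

/y/ harmonizes with /e/ ([-round]) → [i]
/ø/ harmonizes with /e/ ([-round]) → [e]

[liðɤlefet]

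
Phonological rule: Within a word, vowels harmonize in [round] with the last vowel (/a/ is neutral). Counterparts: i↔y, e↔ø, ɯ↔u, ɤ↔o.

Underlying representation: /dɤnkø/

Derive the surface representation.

/ɤ/ harmonizes with /ø/ ([+round]) → [o]

[donkø]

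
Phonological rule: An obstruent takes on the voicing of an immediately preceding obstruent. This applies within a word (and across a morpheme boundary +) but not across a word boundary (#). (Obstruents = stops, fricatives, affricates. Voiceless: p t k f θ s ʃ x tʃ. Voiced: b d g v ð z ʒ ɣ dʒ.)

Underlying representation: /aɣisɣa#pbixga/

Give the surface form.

[aɣisxa#ppixka]

/ɣ/ after /s/ (voiceless) → [x]
/b/ after /p/ (voiceless) → [p]
/g/ after /x/ (voiceless) → [k]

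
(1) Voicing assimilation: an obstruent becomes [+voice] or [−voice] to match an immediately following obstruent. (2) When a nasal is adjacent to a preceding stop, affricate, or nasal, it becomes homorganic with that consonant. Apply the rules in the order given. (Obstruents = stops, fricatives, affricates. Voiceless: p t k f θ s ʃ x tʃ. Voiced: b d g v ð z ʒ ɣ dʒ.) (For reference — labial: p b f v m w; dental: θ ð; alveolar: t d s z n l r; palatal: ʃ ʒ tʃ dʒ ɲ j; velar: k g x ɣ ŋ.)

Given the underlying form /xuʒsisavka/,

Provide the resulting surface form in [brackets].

[xuʃsisafka]

Rule 1: /ʒ/ before /s/ (voiceless) → [ʃ]
Rule 1: /v/ before /k/ (voiceless) → [f]
After rule 1: xuʃsisafka
Rule 2: no segment meets the rule's conditions; no change.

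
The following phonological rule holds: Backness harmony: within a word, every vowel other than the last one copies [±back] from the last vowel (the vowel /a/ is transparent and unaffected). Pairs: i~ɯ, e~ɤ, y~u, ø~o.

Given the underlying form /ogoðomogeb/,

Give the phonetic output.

/o/ harmonizes with /e/ ([-back]) → [ø]
/o/ harmonizes with /e/ ([-back]) → [ø]
/o/ harmonizes with /e/ ([-back]) → [ø]
/o/ harmonizes with /e/ ([-back]) → [ø]

[øgøðømøgeb]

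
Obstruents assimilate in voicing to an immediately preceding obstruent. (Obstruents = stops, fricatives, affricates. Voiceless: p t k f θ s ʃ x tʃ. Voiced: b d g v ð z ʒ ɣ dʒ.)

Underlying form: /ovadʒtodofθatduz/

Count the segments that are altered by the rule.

/t/ after /dʒ/ (voiced) → [d]
/d/ after /t/ (voiceless) → [t]
2 segments change.

2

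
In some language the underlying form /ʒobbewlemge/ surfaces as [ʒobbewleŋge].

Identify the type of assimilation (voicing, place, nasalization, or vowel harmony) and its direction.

place assimilation, regressive

/m/→[ŋ].
Each target copies a feature from the following segment, so the direction is regressive.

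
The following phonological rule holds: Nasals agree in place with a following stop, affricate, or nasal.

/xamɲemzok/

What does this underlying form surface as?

[xaɲɲemzok]

/m/ before /ɲ/ (palatal) → [ɲ]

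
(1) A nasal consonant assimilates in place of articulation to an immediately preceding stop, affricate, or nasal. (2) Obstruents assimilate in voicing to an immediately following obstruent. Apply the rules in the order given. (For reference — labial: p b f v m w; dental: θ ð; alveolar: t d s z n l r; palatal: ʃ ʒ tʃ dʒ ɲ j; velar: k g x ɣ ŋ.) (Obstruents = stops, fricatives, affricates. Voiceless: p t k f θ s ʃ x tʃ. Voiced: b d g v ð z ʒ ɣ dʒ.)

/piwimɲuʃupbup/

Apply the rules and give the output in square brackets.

Rule 1: /ɲ/ after /m/ (labial) → [m]
After rule 1: piwimmuʃupbup
Rule 2: /p/ before /b/ (voiced) → [b]

[piwimmuʃubbup]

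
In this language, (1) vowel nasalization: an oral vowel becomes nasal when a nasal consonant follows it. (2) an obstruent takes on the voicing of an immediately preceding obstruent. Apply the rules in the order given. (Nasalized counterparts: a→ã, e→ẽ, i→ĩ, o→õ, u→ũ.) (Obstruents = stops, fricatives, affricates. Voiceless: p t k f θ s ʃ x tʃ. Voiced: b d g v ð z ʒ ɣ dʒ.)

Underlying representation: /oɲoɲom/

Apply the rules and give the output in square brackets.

Rule 1: /o/ before nasal /ɲ/ → [õ]
Rule 1: /o/ before nasal /ɲ/ → [õ]
Rule 1: /o/ before nasal /m/ → [õ]
After rule 1: õɲõɲõm
Rule 2: no segment meets the rule's conditions; no change.

[õɲõɲõm]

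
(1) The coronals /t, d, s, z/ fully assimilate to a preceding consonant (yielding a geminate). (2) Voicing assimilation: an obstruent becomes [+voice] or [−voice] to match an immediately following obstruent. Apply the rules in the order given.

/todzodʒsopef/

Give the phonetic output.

[toddodʒdʒopef]

Rule 1: /z/ after /d/ → [d] (total assimilation)
Rule 1: /s/ after /dʒ/ → [dʒ] (total assimilation)
After rule 1: toddodʒdʒopef
Rule 2: no segment meets the rule's conditions; no change.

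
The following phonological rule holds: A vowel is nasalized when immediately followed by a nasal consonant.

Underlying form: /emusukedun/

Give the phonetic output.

/e/ before nasal /m/ → [ẽ]
/u/ before nasal /n/ → [ũ]

[ẽmusukedũn]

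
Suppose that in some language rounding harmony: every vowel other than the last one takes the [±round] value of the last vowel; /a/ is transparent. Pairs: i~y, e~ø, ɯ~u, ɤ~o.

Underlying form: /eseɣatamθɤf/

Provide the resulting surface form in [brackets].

[eseɣatamθɤf]

no segment meets the rule's conditions; no change.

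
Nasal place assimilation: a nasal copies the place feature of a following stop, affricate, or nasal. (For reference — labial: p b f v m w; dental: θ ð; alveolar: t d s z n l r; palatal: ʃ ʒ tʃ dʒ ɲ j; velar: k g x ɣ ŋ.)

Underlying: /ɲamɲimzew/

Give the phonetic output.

[ɲaɲɲimzew]

/m/ before /ɲ/ (palatal) → [ɲ]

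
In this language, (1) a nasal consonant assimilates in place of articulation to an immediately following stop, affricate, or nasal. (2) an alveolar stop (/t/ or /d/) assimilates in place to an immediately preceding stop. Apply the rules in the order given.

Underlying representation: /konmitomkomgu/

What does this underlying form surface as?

Rule 1: /n/ before /m/ (labial) → [m]
Rule 1: /m/ before /k/ (velar) → [ŋ]
Rule 1: /m/ before /g/ (velar) → [ŋ]
After rule 1: kommitoŋkoŋgu
Rule 2: no segment meets the rule's conditions; no change.

[kommitoŋkoŋgu]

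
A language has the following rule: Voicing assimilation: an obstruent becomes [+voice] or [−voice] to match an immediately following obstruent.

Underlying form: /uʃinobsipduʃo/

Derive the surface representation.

[uʃinopsibduʃo]

/b/ before /s/ (voiceless) → [p]
/p/ before /d/ (voiced) → [b]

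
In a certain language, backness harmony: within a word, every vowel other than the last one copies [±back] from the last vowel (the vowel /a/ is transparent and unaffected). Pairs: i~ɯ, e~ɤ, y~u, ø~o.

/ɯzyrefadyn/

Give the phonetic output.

/ɯ/ harmonizes with /y/ ([-back]) → [i]

[izyrefadyn]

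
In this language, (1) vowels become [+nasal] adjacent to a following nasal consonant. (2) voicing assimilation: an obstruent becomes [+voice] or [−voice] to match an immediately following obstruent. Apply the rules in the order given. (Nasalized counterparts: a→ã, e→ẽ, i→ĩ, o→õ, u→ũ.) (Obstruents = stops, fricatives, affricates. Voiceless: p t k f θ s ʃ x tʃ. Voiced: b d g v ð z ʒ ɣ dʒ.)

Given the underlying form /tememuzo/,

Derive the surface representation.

[tẽmẽmuzo]

Rule 1: /e/ before nasal /m/ → [ẽ]
Rule 1: /e/ before nasal /m/ → [ẽ]
After rule 1: tẽmẽmuzo
Rule 2: no segment meets the rule's conditions; no change.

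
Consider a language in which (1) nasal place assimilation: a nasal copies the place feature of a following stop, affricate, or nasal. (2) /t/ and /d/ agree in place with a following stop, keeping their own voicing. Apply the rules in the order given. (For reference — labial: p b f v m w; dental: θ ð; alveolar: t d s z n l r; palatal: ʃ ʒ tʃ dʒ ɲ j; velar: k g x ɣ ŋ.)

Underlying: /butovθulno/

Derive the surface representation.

Rule 1: no segment meets the rule's conditions; no change.
After rule 1: butovθulno
Rule 2: no segment meets the rule's conditions; no change.

[butovθulno]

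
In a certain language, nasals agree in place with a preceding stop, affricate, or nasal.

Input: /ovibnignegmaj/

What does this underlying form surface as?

/n/ after /b/ (labial) → [m]
/n/ after /g/ (velar) → [ŋ]
/m/ after /g/ (velar) → [ŋ]

[ovibmigŋegŋaj]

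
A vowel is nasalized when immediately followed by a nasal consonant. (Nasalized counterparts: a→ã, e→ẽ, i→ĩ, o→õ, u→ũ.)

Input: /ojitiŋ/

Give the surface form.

/i/ before nasal /ŋ/ → [ĩ]

[ojitĩŋ]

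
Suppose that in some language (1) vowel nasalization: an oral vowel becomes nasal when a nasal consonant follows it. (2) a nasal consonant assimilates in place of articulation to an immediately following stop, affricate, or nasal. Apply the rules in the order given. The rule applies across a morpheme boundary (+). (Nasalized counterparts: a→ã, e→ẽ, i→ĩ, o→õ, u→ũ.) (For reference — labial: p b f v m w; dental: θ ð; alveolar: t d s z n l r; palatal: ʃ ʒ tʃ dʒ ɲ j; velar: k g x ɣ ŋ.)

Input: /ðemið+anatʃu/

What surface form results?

[ðẽmið+ãnatʃu]

Rule 1: /e/ before nasal /m/ → [ẽ]
Rule 1: /a/ before nasal /n/ → [ã]
After rule 1: ðẽmið+ãnatʃu
Rule 2: no segment meets the rule's conditions; no change.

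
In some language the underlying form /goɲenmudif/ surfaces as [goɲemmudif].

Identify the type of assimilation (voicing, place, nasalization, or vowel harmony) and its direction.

place assimilation, regressive

/n/→[m].
Each target copies a feature from the following segment, so the direction is regressive.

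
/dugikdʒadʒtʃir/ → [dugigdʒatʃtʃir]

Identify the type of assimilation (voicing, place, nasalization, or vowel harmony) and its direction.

/k/→[g] /dʒ/→[tʃ].
Each target copies a feature from the following segment, so the direction is regressive.

voicing assimilation, regressive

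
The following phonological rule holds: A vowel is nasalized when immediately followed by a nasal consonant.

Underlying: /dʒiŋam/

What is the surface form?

[dʒĩŋãm]

/i/ before nasal /ŋ/ → [ĩ]
/a/ before nasal /m/ → [ã]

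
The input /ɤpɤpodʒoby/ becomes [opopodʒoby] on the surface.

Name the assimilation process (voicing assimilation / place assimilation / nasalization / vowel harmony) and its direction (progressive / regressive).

/ɤ/→[o] /ɤ/→[o].
Vowels agree with the last vowel, so the harmony is regressive.

vowel harmony, regressive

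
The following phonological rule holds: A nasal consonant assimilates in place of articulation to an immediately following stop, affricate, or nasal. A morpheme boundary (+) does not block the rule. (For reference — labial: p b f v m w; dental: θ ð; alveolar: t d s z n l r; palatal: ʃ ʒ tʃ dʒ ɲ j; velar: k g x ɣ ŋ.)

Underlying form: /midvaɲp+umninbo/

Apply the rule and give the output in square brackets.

/ɲ/ before /p/ (labial) → [m]
/m/ before /n/ (alveolar) → [n]
/n/ before /b/ (labial) → [m]

[midvamp+unnimbo]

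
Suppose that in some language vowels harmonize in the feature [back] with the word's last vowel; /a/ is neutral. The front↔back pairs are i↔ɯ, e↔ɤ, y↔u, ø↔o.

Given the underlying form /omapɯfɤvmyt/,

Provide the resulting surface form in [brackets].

/o/ harmonizes with /y/ ([-back]) → [ø]
/ɯ/ harmonizes with /y/ ([-back]) → [i]
/ɤ/ harmonizes with /y/ ([-back]) → [e]

[ømapifevmyt]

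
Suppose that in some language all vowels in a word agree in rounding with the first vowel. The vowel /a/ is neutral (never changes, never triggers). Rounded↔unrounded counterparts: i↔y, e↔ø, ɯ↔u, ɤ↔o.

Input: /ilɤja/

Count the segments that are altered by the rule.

No segment meets the rule's conditions.

0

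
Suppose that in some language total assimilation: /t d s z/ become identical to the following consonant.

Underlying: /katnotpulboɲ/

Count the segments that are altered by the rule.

2

/t/ before /n/ → [n] (total assimilation)
/t/ before /p/ → [p] (total assimilation)
2 segments change.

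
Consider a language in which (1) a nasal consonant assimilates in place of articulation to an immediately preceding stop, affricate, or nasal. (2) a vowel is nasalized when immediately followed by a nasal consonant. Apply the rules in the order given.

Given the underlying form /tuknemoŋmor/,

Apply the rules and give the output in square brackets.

Rule 1: /n/ after /k/ (velar) → [ŋ]
Rule 1: /m/ after /ŋ/ (velar) → [ŋ]
After rule 1: tukŋemoŋŋor
Rule 2: /e/ before nasal /m/ → [ẽ]
Rule 2: /o/ before nasal /ŋ/ → [õ]

[tukŋẽmõŋŋor]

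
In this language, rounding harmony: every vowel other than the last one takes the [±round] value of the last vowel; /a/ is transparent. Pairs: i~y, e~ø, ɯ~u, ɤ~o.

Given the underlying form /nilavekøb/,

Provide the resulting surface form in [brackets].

[nylavøkøb]

/i/ harmonizes with /ø/ ([+round]) → [y]
/e/ harmonizes with /ø/ ([+round]) → [ø]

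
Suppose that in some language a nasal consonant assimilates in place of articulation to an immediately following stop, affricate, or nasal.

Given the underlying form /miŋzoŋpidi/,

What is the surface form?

[miŋzompidi]

/ŋ/ before /p/ (labial) → [m]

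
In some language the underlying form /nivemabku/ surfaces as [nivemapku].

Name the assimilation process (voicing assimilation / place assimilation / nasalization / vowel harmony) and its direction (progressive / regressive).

/b/→[p].
Each target copies a feature from the following segment, so the direction is regressive.

voicing assimilation, regressive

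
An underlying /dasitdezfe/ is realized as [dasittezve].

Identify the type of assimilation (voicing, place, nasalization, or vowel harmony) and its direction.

/d/→[t] /f/→[v].
Each target copies a feature from the preceding segment, so the direction is progressive.

voicing assimilation, progressive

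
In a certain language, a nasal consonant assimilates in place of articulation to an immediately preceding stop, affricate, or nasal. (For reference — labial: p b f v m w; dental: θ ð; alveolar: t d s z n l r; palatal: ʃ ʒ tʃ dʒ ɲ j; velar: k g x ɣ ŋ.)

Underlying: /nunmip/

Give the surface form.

/m/ after /n/ (alveolar) → [n]

[nunnip]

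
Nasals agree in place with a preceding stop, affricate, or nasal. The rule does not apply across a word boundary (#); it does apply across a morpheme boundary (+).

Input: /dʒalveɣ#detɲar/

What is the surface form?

/ɲ/ after /t/ (alveolar) → [n]

[dʒalveɣ#detnar]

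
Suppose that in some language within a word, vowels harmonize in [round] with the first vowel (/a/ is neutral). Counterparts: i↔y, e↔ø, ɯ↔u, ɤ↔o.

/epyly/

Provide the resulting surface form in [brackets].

[epili]

/y/ harmonizes with /e/ ([-round]) → [i]
/y/ harmonizes with /e/ ([-round]) → [i]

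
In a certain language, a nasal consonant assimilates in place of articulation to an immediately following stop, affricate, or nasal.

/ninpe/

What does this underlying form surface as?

[nimpe]

/n/ before /p/ (labial) → [m]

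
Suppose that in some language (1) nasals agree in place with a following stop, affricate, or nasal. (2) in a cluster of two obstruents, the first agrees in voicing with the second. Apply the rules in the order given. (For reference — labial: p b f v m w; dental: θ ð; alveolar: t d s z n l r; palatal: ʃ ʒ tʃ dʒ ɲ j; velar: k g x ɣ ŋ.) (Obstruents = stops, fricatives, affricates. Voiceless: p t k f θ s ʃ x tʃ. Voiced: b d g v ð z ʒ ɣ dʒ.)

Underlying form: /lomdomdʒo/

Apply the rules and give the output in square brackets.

[londoɲdʒo]

Rule 1: /m/ before /d/ (alveolar) → [n]
Rule 1: /m/ before /dʒ/ (palatal) → [ɲ]
After rule 1: londoɲdʒo
Rule 2: no segment meets the rule's conditions; no change.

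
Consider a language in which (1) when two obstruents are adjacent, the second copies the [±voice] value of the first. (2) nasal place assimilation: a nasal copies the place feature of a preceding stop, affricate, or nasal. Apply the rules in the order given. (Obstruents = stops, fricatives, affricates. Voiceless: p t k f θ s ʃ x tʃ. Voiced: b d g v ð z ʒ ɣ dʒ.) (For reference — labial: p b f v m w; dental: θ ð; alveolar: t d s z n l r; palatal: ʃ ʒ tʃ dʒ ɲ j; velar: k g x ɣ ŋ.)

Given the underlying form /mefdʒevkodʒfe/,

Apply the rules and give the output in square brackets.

[meftʃevgodʒve]

Rule 1: /dʒ/ after /f/ (voiceless) → [tʃ]
Rule 1: /k/ after /v/ (voiced) → [g]
Rule 1: /f/ after /dʒ/ (voiced) → [v]
After rule 1: meftʃevgodʒve
Rule 2: no segment meets the rule's conditions; no change.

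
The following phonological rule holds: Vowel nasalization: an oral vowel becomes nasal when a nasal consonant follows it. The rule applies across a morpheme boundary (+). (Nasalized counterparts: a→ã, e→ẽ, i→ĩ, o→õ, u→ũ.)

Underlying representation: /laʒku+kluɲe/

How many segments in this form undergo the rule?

1

/u/ before nasal /ɲ/ → [ũ]
1 segment changes.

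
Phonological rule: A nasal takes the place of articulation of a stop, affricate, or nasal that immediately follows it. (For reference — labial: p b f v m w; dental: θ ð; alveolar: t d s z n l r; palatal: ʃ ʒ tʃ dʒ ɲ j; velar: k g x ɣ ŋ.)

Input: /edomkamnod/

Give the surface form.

/m/ before /k/ (velar) → [ŋ]
/m/ before /n/ (alveolar) → [n]

[edoŋkannod]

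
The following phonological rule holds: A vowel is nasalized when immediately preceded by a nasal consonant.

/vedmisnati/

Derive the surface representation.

[vedmĩsnãti]

/i/ after nasal /m/ → [ĩ]
/a/ after nasal /n/ → [ã]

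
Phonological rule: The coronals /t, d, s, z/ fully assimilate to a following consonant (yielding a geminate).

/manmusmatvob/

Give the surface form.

[manmummavvob]

/s/ before /m/ → [m] (total assimilation)
/t/ before /v/ → [v] (total assimilation)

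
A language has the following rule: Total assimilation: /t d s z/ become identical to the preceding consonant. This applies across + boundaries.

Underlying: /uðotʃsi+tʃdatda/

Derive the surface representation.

/s/ after /tʃ/ → [tʃ] (total assimilation)
/d/ after /tʃ/ → [tʃ] (total assimilation)
/d/ after /t/ → [t] (total assimilation)

[uðotʃtʃi+tʃtʃatta]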